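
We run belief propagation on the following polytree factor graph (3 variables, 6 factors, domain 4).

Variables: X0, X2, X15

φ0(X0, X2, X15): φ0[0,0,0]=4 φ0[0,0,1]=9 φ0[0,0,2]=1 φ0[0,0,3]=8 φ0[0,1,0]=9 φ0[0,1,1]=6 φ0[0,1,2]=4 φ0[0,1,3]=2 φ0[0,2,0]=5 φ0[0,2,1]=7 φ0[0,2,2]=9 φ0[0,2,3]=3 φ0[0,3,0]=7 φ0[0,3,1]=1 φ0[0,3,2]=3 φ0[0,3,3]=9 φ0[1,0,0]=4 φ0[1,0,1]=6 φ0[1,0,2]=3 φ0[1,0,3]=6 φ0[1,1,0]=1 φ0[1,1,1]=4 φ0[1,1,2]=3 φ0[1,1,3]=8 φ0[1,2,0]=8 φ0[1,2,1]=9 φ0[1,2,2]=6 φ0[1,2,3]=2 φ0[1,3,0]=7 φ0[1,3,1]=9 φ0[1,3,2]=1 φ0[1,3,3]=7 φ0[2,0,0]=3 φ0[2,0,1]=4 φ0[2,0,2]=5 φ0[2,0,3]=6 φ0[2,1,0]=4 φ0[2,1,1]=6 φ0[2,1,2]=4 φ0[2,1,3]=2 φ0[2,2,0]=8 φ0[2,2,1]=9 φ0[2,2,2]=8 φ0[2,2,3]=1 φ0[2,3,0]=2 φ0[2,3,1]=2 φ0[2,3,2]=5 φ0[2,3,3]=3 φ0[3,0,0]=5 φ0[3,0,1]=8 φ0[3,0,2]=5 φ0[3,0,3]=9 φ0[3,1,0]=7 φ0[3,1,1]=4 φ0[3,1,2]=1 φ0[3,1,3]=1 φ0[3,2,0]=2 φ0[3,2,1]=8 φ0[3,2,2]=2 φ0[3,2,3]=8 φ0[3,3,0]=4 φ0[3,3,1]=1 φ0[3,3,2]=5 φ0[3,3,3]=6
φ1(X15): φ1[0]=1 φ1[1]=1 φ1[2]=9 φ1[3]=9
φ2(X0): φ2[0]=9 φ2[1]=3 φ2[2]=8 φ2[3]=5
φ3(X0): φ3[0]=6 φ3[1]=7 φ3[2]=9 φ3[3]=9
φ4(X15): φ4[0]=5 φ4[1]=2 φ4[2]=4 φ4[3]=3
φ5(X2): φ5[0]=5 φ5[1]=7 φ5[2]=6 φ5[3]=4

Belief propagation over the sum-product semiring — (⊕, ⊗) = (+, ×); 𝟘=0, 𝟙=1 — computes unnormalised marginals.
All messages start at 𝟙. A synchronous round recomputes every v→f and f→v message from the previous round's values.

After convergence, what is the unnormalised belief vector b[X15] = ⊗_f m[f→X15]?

b[X15] = [107475, 49236, 667224, 500094]

init: all messages = 𝟙 over 4 values
r1 m[φ0→X0] = [87, 84, 72, 76]
r1 m[φ0→X2] = [86, 66, 95, 72]
r1 m[φ0→X15] = [80, 93, 65, 81]
r1 m[φ1→X15] = [1, 1, 9, 9]
r1 m[φ2→X0] = [9, 3, 8, 5]
r1 m[φ3→X0] = [6, 7, 9, 9]
r1 m[φ4→X15] = [5, 2, 4, 3]
r1 m[φ5→X2] = [5, 7, 6, 4]
r1 m[X0→φ0] = [1, 1, 1, 1]
r1 m[X0→φ2] = [1, 1, 1, 1]
r1 m[X0→φ3] = [1, 1, 1, 1]
r1 m[X2→φ0] = [1, 1, 1, 1]
r1 m[X2→φ5] = [1, 1, 1, 1]
r1 m[X15→φ0] = [1, 1, 1, 1]
r1 m[X15→φ1] = [1, 1, 1, 1]
r1 m[X15→φ4] = [1, 1, 1, 1]
r2 m[φ0→X0] = [87, 84, 72, 76]
r2 m[φ0→X2] = [86, 66, 95, 72]
r2 m[φ0→X15] = [80, 93, 65, 81]
r2 m[φ1→X15] = [1, 1, 9, 9]
r2 m[φ2→X0] = [9, 3, 8, 5]
r2 m[φ3→X0] = [6, 7, 9, 9]
r2 m[φ4→X15] = [5, 2, 4, 3]
r2 m[φ5→X2] = [5, 7, 6, 4]
r2 m[X0→φ0] = [54, 21, 72, 45]
r2 m[X0→φ2] = [522, 588, 648, 684]
r2 m[X0→φ3] = [783, 252, 576, 380]
r2 m[X2→φ0] = [5, 7, 6, 4]
r2 m[X2→φ5] = [86, 66, 95, 72]
r2 m[X15→φ0] = [5, 2, 36, 27]
r2 m[X15→φ1] = [400, 186, 260, 243]
r2 m[X15→φ4] = [80, 93, 585, 729]
r3 m[φ0→X0] = [7451, 6949, 6773, 6402]
r3 m[φ0→X2] = [69162, 42177, 71850, 62970]
r3 m[φ0→X15] = [21495, 24618, 18534, 18522]
r3 m[φ1→X15] = [1, 1, 9, 9]
r3 m[φ2→X0] = [9, 3, 8, 5]
r3 m[φ3→X0] = [6, 7, 9, 9]
r3 m[φ4→X15] = [5, 2, 4, 3]
r3 m[φ5→X2] = [5, 7, 6, 4]
r3 m[X0→φ0] = [54, 21, 72, 45]
r3 m[X0→φ2] = [522, 588, 648, 684]
r3 m[X0→φ3] = [783, 252, 576, 380]
r3 m[X2→φ0] = [5, 7, 6, 4]
r3 m[X2→φ5] = [86, 66, 95, 72]
r3 m[X15→φ0] = [5, 2, 36, 27]
r3 m[X15→φ1] = [400, 186, 260, 243]
r3 m[X15→φ4] = [80, 93, 585, 729]
r4 m[φ0→X0] = [7451, 6949, 6773, 6402]
r4 m[φ0→X2] = [69162, 42177, 71850, 62970]
r4 m[φ0→X15] = [21495, 24618, 18534, 18522]
r4 m[φ1→X15] = [1, 1, 9, 9]
r4 m[φ2→X0] = [9, 3, 8, 5]
r4 m[φ3→X0] = [6, 7, 9, 9]
r4 m[φ4→X15] = [5, 2, 4, 3]
r4 m[φ5→X2] = [5, 7, 6, 4]
r4 m[X0→φ0] = [54, 21, 72, 45]
r4 m[X0→φ2] = [44706, 48643, 60957, 57618]
r4 m[X0→φ3] = [67059, 20847, 54184, 32010]
r4 m[X2→φ0] = [5, 7, 6, 4]
r4 m[X2→φ5] = [69162, 42177, 71850, 62970]
r4 m[X15→φ0] = [5, 2, 36, 27]
r4 m[X15→φ1] = [107475, 49236, 74136, 55566]
r4 m[X15→φ4] = [21495, 24618, 166806, 166698]
r5 m[φ0→X0] = [7451, 6949, 6773, 6402]
r5 m[φ0→X2] = [69162, 42177, 71850, 62970]
r5 m[φ0→X15] = [21495, 24618, 18534, 18522]
r5 m[φ1→X15] = [1, 1, 9, 9]
r5 m[φ2→X0] = [9, 3, 8, 5]
r5 m[φ3→X0] = [6, 7, 9, 9]
r5 m[φ4→X15] = [5, 2, 4, 3]
r5 m[φ5→X2] = [5, 7, 6, 4]
r5 m[X0→φ0] = [54, 21, 72, 45]
r5 m[X0→φ2] = [44706, 48643, 60957, 57618]
r5 m[X0→φ3] = [67059, 20847, 54184, 32010]
r5 m[X2→φ0] = [5, 7, 6, 4]
r5 m[X2→φ5] = [69162, 42177, 71850, 62970]
r5 m[X15→φ0] = [5, 2, 36, 27]
r5 m[X15→φ1] = [107475, 49236, 74136, 55566]
r5 m[X15→φ4] = [21495, 24618, 166806, 166698]
fixed point reached at round 5
b[X15] = ⊗ incoming = [107475, 49236, 667224, 500094]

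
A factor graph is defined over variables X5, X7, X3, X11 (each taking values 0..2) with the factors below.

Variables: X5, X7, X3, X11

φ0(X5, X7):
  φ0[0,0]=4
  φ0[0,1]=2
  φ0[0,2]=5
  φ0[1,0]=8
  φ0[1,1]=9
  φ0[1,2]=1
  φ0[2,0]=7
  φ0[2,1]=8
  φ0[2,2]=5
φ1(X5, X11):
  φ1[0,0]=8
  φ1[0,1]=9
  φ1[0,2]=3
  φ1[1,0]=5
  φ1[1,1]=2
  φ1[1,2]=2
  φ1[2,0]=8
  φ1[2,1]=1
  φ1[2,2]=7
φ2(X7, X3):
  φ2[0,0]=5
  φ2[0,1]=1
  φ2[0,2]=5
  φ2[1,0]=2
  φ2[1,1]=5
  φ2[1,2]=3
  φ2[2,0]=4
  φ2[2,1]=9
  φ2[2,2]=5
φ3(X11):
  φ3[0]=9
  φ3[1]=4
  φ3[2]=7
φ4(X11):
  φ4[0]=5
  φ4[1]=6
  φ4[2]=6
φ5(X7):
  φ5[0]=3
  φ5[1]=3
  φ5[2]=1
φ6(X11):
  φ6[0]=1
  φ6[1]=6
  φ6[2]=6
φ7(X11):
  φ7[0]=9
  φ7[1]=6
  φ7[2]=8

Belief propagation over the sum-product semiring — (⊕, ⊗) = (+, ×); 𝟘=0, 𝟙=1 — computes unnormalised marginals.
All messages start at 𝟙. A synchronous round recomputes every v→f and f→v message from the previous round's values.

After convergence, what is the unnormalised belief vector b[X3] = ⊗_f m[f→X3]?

b[X3] = [6106986, 6180624, 7040934]

init: all messages = 𝟙 over 3 values
r1 m[φ0→X5] = [11, 18, 20]
r1 m[φ0→X7] = [19, 19, 11]
r1 m[φ1→X5] = [20, 9, 16]
r1 m[φ1→X11] = [21, 12, 12]
r1 m[φ2→X7] = [11, 10, 18]
r1 m[φ2→X3] = [11, 15, 13]
r1 m[φ3→X11] = [9, 4, 7]
r1 m[φ4→X11] = [5, 6, 6]
r1 m[φ5→X7] = [3, 3, 1]
r1 m[φ6→X11] = [1, 6, 6]
r1 m[φ7→X11] = [9, 6, 8]
r1 m[X5→φ0] = [1, 1, 1]
r1 m[X5→φ1] = [1, 1, 1]
r1 m[X7→φ0] = [1, 1, 1]
r1 m[X7→φ2] = [1, 1, 1]
r1 m[X7→φ5] = [1, 1, 1]
r1 m[X3→φ2] = [1, 1, 1]
r1 m[X11→φ1] = [1, 1, 1]
r1 m[X11→φ3] = [1, 1, 1]
r1 m[X11→φ4] = [1, 1, 1]
r1 m[X11→φ6] = [1, 1, 1]
r1 m[X11→φ7] = [1, 1, 1]
r2 m[φ0→X5] = [11, 18, 20]
r2 m[φ0→X7] = [19, 19, 11]
r2 m[φ1→X5] = [20, 9, 16]
r2 m[φ1→X11] = [21, 12, 12]
r2 m[φ2→X7] = [11, 10, 18]
r2 m[φ2→X3] = [11, 15, 13]
r2 m[φ3→X11] = [9, 4, 7]
r2 m[φ4→X11] = [5, 6, 6]
r2 m[φ5→X7] = [3, 3, 1]
r2 m[φ6→X11] = [1, 6, 6]
r2 m[φ7→X11] = [9, 6, 8]
r2 m[X5→φ0] = [20, 9, 16]
r2 m[X5→φ1] = [11, 18, 20]
r2 m[X7→φ0] = [33, 30, 18]
r2 m[X7→φ2] = [57, 57, 11]
r2 m[X7→φ5] = [209, 190, 198]
r2 m[X3→φ2] = [1, 1, 1]
r2 m[X11→φ1] = [405, 864, 2016]
r2 m[X11→φ3] = [945, 2592, 3456]
r2 m[X11→φ4] = [1701, 1728, 4032]
r2 m[X11→φ6] = [8505, 1728, 4032]
r2 m[X11→φ7] = [945, 1728, 3024]
r3 m[φ0→X5] = [282, 552, 561]
r3 m[φ0→X7] = [264, 249, 189]
r3 m[φ1→X5] = [17064, 7785, 18216]
r3 m[φ1→X11] = [338, 155, 209]
r3 m[φ2→X7] = [11, 10, 18]
r3 m[φ2→X3] = [443, 441, 511]
r3 m[φ3→X11] = [9, 4, 7]
r3 m[φ4→X11] = [5, 6, 6]
r3 m[φ5→X7] = [3, 3, 1]
r3 m[φ6→X11] = [1, 6, 6]
r3 m[φ7→X11] = [9, 6, 8]
r3 m[X5→φ0] = [20, 9, 16]
r3 m[X5→φ1] = [11, 18, 20]
r3 m[X7→φ0] = [33, 30, 18]
r3 m[X7→φ2] = [57, 57, 11]
r3 m[X7→φ5] = [209, 190, 198]
r3 m[X3→φ2] = [1, 1, 1]
r3 m[X11→φ1] = [405, 864, 2016]
r3 m[X11→φ3] = [945, 2592, 3456]
r3 m[X11→φ4] = [1701, 1728, 4032]
r3 m[X11→φ6] = [8505, 1728, 4032]
r3 m[X11→φ7] = [945, 1728, 3024]
r4 m[φ0→X5] = [282, 552, 561]
r4 m[φ0→X7] = [264, 249, 189]
r4 m[φ1→X5] = [17064, 7785, 18216]
r4 m[φ1→X11] = [338, 155, 209]
r4 m[φ2→X7] = [11, 10, 18]
r4 m[φ2→X3] = [443, 441, 511]
r4 m[φ3→X11] = [9, 4, 7]
r4 m[φ4→X11] = [5, 6, 6]
r4 m[φ5→X7] = [3, 3, 1]
r4 m[φ6→X11] = [1, 6, 6]
r4 m[φ7→X11] = [9, 6, 8]
r4 m[X5→φ0] = [17064, 7785, 18216]
r4 m[X5→φ1] = [282, 552, 561]
r4 m[X7→φ0] = [33, 30, 18]
r4 m[X7→φ2] = [792, 747, 189]
r4 m[X7→φ5] = [2904, 2490, 3402]
r4 m[X3→φ2] = [1, 1, 1]
r4 m[X11→φ1] = [405, 864, 2016]
r4 m[X11→φ3] = [15210, 33480, 60192]
r4 m[X11→φ4] = [27378, 22320, 70224]
r4 m[X11→φ6] = [136890, 22320, 70224]
r4 m[X11→φ7] = [15210, 22320, 52668]
r5 m[φ0→X5] = [282, 552, 561]
r5 m[φ0→X7] = [258048, 249921, 184185]
r5 m[φ1→X5] = [17064, 7785, 18216]
r5 m[φ1→X11] = [9504, 4203, 5877]
r5 m[φ2→X7] = [11, 10, 18]
r5 m[φ2→X3] = [6210, 6228, 7146]
r5 m[φ3→X11] = [9, 4, 7]
r5 m[φ4→X11] = [5, 6, 6]
r5 m[φ5→X7] = [3, 3, 1]
r5 m[φ6→X11] = [1, 6, 6]
r5 m[φ7→X11] = [9, 6, 8]
r5 m[X5→φ0] = [17064, 7785, 18216]
r5 m[X5→φ1] = [282, 552, 561]
r5 m[X7→φ0] = [33, 30, 18]
r5 m[X7→φ2] = [792, 747, 189]
r5 m[X7→φ5] = [2904, 2490, 3402]
r5 m[X3→φ2] = [1, 1, 1]
r5 m[X11→φ1] = [405, 864, 2016]
r5 m[X11→φ3] = [15210, 33480, 60192]
r5 m[X11→φ4] = [27378, 22320, 70224]
r5 m[X11→φ6] = [136890, 22320, 70224]
r5 m[X11→φ7] = [15210, 22320, 52668]
r6 m[φ0→X5] = [282, 552, 561]
r6 m[φ0→X7] = [258048, 249921, 184185]
r6 m[φ1→X5] = [17064, 7785, 18216]
r6 m[φ1→X11] = [9504, 4203, 5877]
r6 m[φ2→X7] = [11, 10, 18]
r6 m[φ2→X3] = [6210, 6228, 7146]
r6 m[φ3→X11] = [9, 4, 7]
r6 m[φ4→X11] = [5, 6, 6]
r6 m[φ5→X7] = [3, 3, 1]
r6 m[φ6→X11] = [1, 6, 6]
r6 m[φ7→X11] = [9, 6, 8]
r6 m[X5→φ0] = [17064, 7785, 18216]
r6 m[X5→φ1] = [282, 552, 561]
r6 m[X7→φ0] = [33, 30, 18]
r6 m[X7→φ2] = [774144, 749763, 184185]
r6 m[X7→φ5] = [2838528, 2499210, 3315330]
r6 m[X3→φ2] = [1, 1, 1]
r6 m[X11→φ1] = [405, 864, 2016]
r6 m[X11→φ3] = [427680, 907848, 1692576]
r6 m[X11→φ4] = [769824, 605232, 1974672]
r6 m[X11→φ6] = [3849120, 605232, 1974672]
r6 m[X11→φ7] = [427680, 605232, 1481004]
r7 m[φ0→X5] = [282, 552, 561]
r7 m[φ0→X7] = [258048, 249921, 184185]
r7 m[φ1→X5] = [17064, 7785, 18216]
r7 m[φ1→X11] = [9504, 4203, 5877]
r7 m[φ2→X7] = [11, 10, 18]
r7 m[φ2→X3] = [6106986, 6180624, 7040934]
r7 m[φ3→X11] = [9, 4, 7]
r7 m[φ4→X11] = [5, 6, 6]
r7 m[φ5→X7] = [3, 3, 1]
r7 m[φ6→X11] = [1, 6, 6]
r7 m[φ7→X11] = [9, 6, 8]
r7 m[X5→φ0] = [17064, 7785, 18216]
r7 m[X5→φ1] = [282, 552, 561]
r7 m[X7→φ0] = [33, 30, 18]
r7 m[X7→φ2] = [774144, 749763, 184185]
r7 m[X7→φ5] = [2838528, 2499210, 3315330]
r7 m[X3→φ2] = [1, 1, 1]
r7 m[X11→φ1] = [405, 864, 2016]
r7 m[X11→φ3] = [427680, 907848, 1692576]
r7 m[X11→φ4] = [769824, 605232, 1974672]
r7 m[X11→φ6] = [3849120, 605232, 1974672]
r7 m[X11→φ7] = [427680, 605232, 1481004]
r8 m[φ0→X5] = [282, 552, 561]
r8 m[φ0→X7] = [258048, 249921, 184185]
r8 m[φ1→X5] = [17064, 7785, 18216]
r8 m[φ1→X11] = [9504, 4203, 5877]
r8 m[φ2→X7] = [11, 10, 18]
r8 m[φ2→X3] = [6106986, 6180624, 7040934]
r8 m[φ3→X11] = [9, 4, 7]
r8 m[φ4→X11] = [5, 6, 6]
r8 m[φ5→X7] = [3, 3, 1]
r8 m[φ6→X11] = [1, 6, 6]
r8 m[φ7→X11] = [9, 6, 8]
r8 m[X5→φ0] = [17064, 7785, 18216]
r8 m[X5→φ1] = [282, 552, 561]
r8 m[X7→φ0] = [33, 30, 18]
r8 m[X7→φ2] = [774144, 749763, 184185]
r8 m[X7→φ5] = [2838528, 2499210, 3315330]
r8 m[X3→φ2] = [1, 1, 1]
r8 m[X11→φ1] = [405, 864, 2016]
r8 m[X11→φ3] = [427680, 907848, 1692576]
r8 m[X11→φ4] = [769824, 605232, 1974672]
r8 m[X11→φ6] = [3849120, 605232, 1974672]
r8 m[X11→φ7] = [427680, 605232, 1481004]
fixed point reached at round 8
b[X3] = ⊗ incoming = [6106986, 6180624, 7040934]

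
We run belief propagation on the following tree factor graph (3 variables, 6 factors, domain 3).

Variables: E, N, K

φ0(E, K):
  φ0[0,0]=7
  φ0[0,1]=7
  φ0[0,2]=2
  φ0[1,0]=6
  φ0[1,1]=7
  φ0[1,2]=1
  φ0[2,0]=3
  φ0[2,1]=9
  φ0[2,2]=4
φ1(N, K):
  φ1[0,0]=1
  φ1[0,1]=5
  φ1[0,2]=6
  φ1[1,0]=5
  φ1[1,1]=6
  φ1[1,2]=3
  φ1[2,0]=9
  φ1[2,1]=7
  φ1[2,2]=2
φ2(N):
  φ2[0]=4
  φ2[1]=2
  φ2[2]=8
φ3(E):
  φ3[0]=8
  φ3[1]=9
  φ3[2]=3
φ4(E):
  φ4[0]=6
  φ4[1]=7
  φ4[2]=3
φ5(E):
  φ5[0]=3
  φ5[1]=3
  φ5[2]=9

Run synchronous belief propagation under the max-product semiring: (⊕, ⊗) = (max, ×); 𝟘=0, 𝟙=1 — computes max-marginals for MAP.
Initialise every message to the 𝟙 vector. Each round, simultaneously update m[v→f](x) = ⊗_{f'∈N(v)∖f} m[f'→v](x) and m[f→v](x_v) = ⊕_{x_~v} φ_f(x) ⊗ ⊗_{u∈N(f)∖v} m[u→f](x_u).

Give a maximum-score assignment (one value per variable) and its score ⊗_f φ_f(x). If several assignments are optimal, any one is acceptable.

init: all messages = 𝟙 over 3 values
r1 m[φ0→E] = [7, 7, 9]
r1 m[φ0→K] = [7, 9, 4]
r1 m[φ1→N] = [6, 6, 9]
r1 m[φ1→K] = [9, 7, 6]
r1 m[φ2→N] = [4, 2, 8]
r1 m[φ3→E] = [8, 9, 3]
r1 m[φ4→E] = [6, 7, 3]
r1 m[φ5→E] = [3, 3, 9]
r1 m[E→φ0] = [1, 1, 1]
r1 m[E→φ3] = [1, 1, 1]
r1 m[E→φ4] = [1, 1, 1]
r1 m[E→φ5] = [1, 1, 1]
r1 m[N→φ1] = [1, 1, 1]
r1 m[N→φ2] = [1, 1, 1]
r1 m[K→φ0] = [1, 1, 1]
r1 m[K→φ1] = [1, 1, 1]
r2 m[φ0→E] = [7, 7, 9]
r2 m[φ0→K] = [7, 9, 4]
r2 m[φ1→N] = [6, 6, 9]
r2 m[φ1→K] = [9, 7, 6]
r2 m[φ2→N] = [4, 2, 8]
r2 m[φ3→E] = [8, 9, 3]
r2 m[φ4→E] = [6, 7, 3]
r2 m[φ5→E] = [3, 3, 9]
r2 m[E→φ0] = [144, 189, 81]
r2 m[E→φ3] = [126, 147, 243]
r2 m[E→φ4] = [168, 189, 243]
r2 m[E→φ5] = [336, 441, 81]
r2 m[N→φ1] = [4, 2, 8]
r2 m[N→φ2] = [6, 6, 9]
r2 m[K→φ0] = [9, 7, 6]
r2 m[K→φ1] = [7, 9, 4]
r3 m[φ0→E] = [63, 54, 63]
r3 m[φ0→K] = [1134, 1323, 324]
r3 m[φ1→N] = [45, 54, 63]
r3 m[φ1→K] = [72, 56, 24]
r3 m[φ2→N] = [4, 2, 8]
r3 m[φ3→E] = [8, 9, 3]
r3 m[φ4→E] = [6, 7, 3]
r3 m[φ5→E] = [3, 3, 9]
r3 m[E→φ0] = [144, 189, 81]
r3 m[E→φ3] = [126, 147, 243]
r3 m[E→φ4] = [168, 189, 243]
r3 m[E→φ5] = [336, 441, 81]
r3 m[N→φ1] = [4, 2, 8]
r3 m[N→φ2] = [6, 6, 9]
r3 m[K→φ0] = [9, 7, 6]
r3 m[K→φ1] = [7, 9, 4]
r4 m[φ0→E] = [63, 54, 63]
r4 m[φ0→K] = [1134, 1323, 324]
r4 m[φ1→N] = [45, 54, 63]
r4 m[φ1→K] = [72, 56, 24]
r4 m[φ2→N] = [4, 2, 8]
r4 m[φ3→E] = [8, 9, 3]
r4 m[φ4→E] = [6, 7, 3]
r4 m[φ5→E] = [3, 3, 9]
r4 m[E→φ0] = [144, 189, 81]
r4 m[E→φ3] = [1134, 1134, 1701]
r4 m[E→φ4] = [1512, 1458, 1701]
r4 m[E→φ5] = [3024, 3402, 567]
r4 m[N→φ1] = [4, 2, 8]
r4 m[N→φ2] = [45, 54, 63]
r4 m[K→φ0] = [72, 56, 24]
r4 m[K→φ1] = [1134, 1323, 324]
r5 m[φ0→E] = [504, 432, 504]
r5 m[φ0→K] = [1134, 1323, 324]
r5 m[φ1→N] = [6615, 7938, 10206]
r5 m[φ1→K] = [72, 56, 24]
r5 m[φ2→N] = [4, 2, 8]
r5 m[φ3→E] = [8, 9, 3]
r5 m[φ4→E] = [6, 7, 3]
r5 m[φ5→E] = [3, 3, 9]
r5 m[E→φ0] = [144, 189, 81]
r5 m[E→φ3] = [1134, 1134, 1701]
r5 m[E→φ4] = [1512, 1458, 1701]
r5 m[E→φ5] = [3024, 3402, 567]
r5 m[N→φ1] = [4, 2, 8]
r5 m[N→φ2] = [45, 54, 63]
r5 m[K→φ0] = [72, 56, 24]
r5 m[K→φ1] = [1134, 1323, 324]
r6 m[φ0→E] = [504, 432, 504]
r6 m[φ0→K] = [1134, 1323, 324]
r6 m[φ1→N] = [6615, 7938, 10206]
r6 m[φ1→K] = [72, 56, 24]
r6 m[φ2→N] = [4, 2, 8]
r6 m[φ3→E] = [8, 9, 3]
r6 m[φ4→E] = [6, 7, 3]
r6 m[φ5→E] = [3, 3, 9]
r6 m[E→φ0] = [144, 189, 81]
r6 m[E→φ3] = [9072, 9072, 13608]
r6 m[E→φ4] = [12096, 11664, 13608]
r6 m[E→φ5] = [24192, 27216, 4536]
r6 m[N→φ1] = [4, 2, 8]
r6 m[N→φ2] = [6615, 7938, 10206]
r6 m[K→φ0] = [72, 56, 24]
r6 m[K→φ1] = [1134, 1323, 324]
r7 m[φ0→E] = [504, 432, 504]
r7 m[φ0→K] = [1134, 1323, 324]
r7 m[φ1→N] = [6615, 7938, 10206]
r7 m[φ1→K] = [72, 56, 24]
r7 m[φ2→N] = [4, 2, 8]
r7 m[φ3→E] = [8, 9, 3]
r7 m[φ4→E] = [6, 7, 3]
r7 m[φ5→E] = [3, 3, 9]
r7 m[E→φ0] = [144, 189, 81]
r7 m[E→φ3] = [9072, 9072, 13608]
r7 m[E→φ4] = [12096, 11664, 13608]
r7 m[E→φ5] = [24192, 27216, 4536]
r7 m[N→φ1] = [4, 2, 8]
r7 m[N→φ2] = [6615, 7938, 10206]
r7 m[K→φ0] = [72, 56, 24]
r7 m[K→φ1] = [1134, 1323, 324]
fixed point reached at round 7
traceback from E: (E=1, N=2, K=0), score=81648

assignment: (E=1, N=2, K=0); score = 81648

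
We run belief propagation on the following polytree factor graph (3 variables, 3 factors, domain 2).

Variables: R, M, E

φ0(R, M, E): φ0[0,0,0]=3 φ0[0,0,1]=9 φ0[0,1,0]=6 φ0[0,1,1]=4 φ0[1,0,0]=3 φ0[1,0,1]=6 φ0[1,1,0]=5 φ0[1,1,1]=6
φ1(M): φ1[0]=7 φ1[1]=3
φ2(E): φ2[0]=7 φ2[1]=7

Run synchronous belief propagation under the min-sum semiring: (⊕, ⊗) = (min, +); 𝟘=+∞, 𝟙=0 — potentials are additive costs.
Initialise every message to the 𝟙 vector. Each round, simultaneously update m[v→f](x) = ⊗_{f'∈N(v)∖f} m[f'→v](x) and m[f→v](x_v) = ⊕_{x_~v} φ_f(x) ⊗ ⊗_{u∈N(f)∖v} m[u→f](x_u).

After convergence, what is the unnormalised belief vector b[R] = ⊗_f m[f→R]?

init: all messages = 𝟙 over 2 values
r1 m[φ0→R] = [3, 3]
r1 m[φ0→M] = [3, 4]
r1 m[φ0→E] = [3, 4]
r1 m[φ1→M] = [7, 3]
r1 m[φ2→E] = [7, 7]
r1 m[R→φ0] = [0, 0]
r1 m[M→φ0] = [0, 0]
r1 m[M→φ1] = [0, 0]
r1 m[E→φ0] = [0, 0]
r1 m[E→φ2] = [0, 0]
r2 m[φ0→R] = [3, 3]
r2 m[φ0→M] = [3, 4]
r2 m[φ0→E] = [3, 4]
r2 m[φ1→M] = [7, 3]
r2 m[φ2→E] = [7, 7]
r2 m[R→φ0] = [0, 0]
r2 m[M→φ0] = [7, 3]
r2 m[M→φ1] = [3, 4]
r2 m[E→φ0] = [7, 7]
r2 m[E→φ2] = [3, 4]
r3 m[φ0→R] = [14, 15]
r3 m[φ0→M] = [10, 11]
r3 m[φ0→E] = [8, 7]
r3 m[φ1→M] = [7, 3]
r3 m[φ2→E] = [7, 7]
r3 m[R→φ0] = [0, 0]
r3 m[M→φ0] = [7, 3]
r3 m[M→φ1] = [3, 4]
r3 m[E→φ0] = [7, 7]
r3 m[E→φ2] = [3, 4]
r4 m[φ0→R] = [14, 15]
r4 m[φ0→M] = [10, 11]
r4 m[φ0→E] = [8, 7]
r4 m[φ1→M] = [7, 3]
r4 m[φ2→E] = [7, 7]
r4 m[R→φ0] = [0, 0]
r4 m[M→φ0] = [7, 3]
r4 m[M→φ1] = [10, 11]
r4 m[E→φ0] = [7, 7]
r4 m[E→φ2] = [8, 7]
r5 m[φ0→R] = [14, 15]
r5 m[φ0→M] = [10, 11]
r5 m[φ0→E] = [8, 7]
r5 m[φ1→M] = [7, 3]
r5 m[φ2→E] = [7, 7]
r5 m[R→φ0] = [0, 0]
r5 m[M→φ0] = [7, 3]
r5 m[M→φ1] = [10, 11]
r5 m[E→φ0] = [7, 7]
r5 m[E→φ2] = [8, 7]
fixed point reached at round 5
b[R] = ⊗ incoming = [14, 15]

b[R] = [14, 15]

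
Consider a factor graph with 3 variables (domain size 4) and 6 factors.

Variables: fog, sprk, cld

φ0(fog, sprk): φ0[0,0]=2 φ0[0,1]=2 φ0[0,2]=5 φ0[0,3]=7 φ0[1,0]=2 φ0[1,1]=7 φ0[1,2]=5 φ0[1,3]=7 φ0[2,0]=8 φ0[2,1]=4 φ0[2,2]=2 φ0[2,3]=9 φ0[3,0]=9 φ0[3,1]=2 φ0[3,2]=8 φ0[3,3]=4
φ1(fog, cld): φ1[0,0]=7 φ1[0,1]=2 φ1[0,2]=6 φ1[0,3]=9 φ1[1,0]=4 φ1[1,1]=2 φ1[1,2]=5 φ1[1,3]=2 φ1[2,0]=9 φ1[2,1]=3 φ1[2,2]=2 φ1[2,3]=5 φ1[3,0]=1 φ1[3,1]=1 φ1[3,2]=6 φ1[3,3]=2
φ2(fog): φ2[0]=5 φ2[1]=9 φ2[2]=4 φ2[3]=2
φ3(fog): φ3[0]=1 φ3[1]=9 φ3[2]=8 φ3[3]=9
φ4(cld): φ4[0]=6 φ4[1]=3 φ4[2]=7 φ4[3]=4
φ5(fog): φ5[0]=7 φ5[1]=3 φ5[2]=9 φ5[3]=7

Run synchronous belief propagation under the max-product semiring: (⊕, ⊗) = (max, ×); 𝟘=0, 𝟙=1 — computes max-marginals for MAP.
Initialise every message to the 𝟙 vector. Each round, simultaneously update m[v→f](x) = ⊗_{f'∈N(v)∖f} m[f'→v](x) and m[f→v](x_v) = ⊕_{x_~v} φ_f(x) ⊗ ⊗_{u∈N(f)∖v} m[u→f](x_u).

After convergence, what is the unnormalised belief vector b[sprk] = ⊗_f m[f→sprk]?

b[sprk] = [124416, 62208, 42525, 139968]

init: all messages = 𝟙 over 4 values
r1 m[φ0→fog] = [7, 7, 9, 9]
r1 m[φ0→sprk] = [9, 7, 8, 9]
r1 m[φ1→fog] = [9, 5, 9, 6]
r1 m[φ1→cld] = [9, 3, 6, 9]
r1 m[φ2→fog] = [5, 9, 4, 2]
r1 m[φ3→fog] = [1, 9, 8, 9]
r1 m[φ4→cld] = [6, 3, 7, 4]
r1 m[φ5→fog] = [7, 3, 9, 7]
r1 m[fog→φ0] = [1, 1, 1, 1]
r1 m[fog→φ1] = [1, 1, 1, 1]
r1 m[fog→φ2] = [1, 1, 1, 1]
r1 m[fog→φ3] = [1, 1, 1, 1]
r1 m[fog→φ5] = [1, 1, 1, 1]
r1 m[sprk→φ0] = [1, 1, 1, 1]
r1 m[cld→φ1] = [1, 1, 1, 1]
r1 m[cld→φ4] = [1, 1, 1, 1]
r2 m[φ0→fog] = [7, 7, 9, 9]
r2 m[φ0→sprk] = [9, 7, 8, 9]
r2 m[φ1→fog] = [9, 5, 9, 6]
r2 m[φ1→cld] = [9, 3, 6, 9]
r2 m[φ2→fog] = [5, 9, 4, 2]
r2 m[φ3→fog] = [1, 9, 8, 9]
r2 m[φ4→cld] = [6, 3, 7, 4]
r2 m[φ5→fog] = [7, 3, 9, 7]
r2 m[fog→φ0] = [315, 1215, 2592, 756]
r2 m[fog→φ1] = [245, 1701, 2592, 1134]
r2 m[fog→φ2] = [441, 945, 5832, 3402]
r2 m[fog→φ3] = [2205, 945, 2916, 756]
r2 m[fog→φ5] = [315, 2835, 2592, 972]
r2 m[sprk→φ0] = [1, 1, 1, 1]
r2 m[cld→φ1] = [6, 3, 7, 4]
r2 m[cld→φ4] = [9, 3, 6, 9]
r3 m[φ0→fog] = [7, 7, 9, 9]
r3 m[φ0→sprk] = [20736, 10368, 6075, 23328]
r3 m[φ1→fog] = [42, 35, 54, 42]
r3 m[φ1→cld] = [23328, 7776, 8505, 12960]
r3 m[φ2→fog] = [5, 9, 4, 2]
r3 m[φ3→fog] = [1, 9, 8, 9]
r3 m[φ4→cld] = [6, 3, 7, 4]
r3 m[φ5→fog] = [7, 3, 9, 7]
r3 m[fog→φ0] = [315, 1215, 2592, 756]
r3 m[fog→φ1] = [245, 1701, 2592, 1134]
r3 m[fog→φ2] = [441, 945, 5832, 3402]
r3 m[fog→φ3] = [2205, 945, 2916, 756]
r3 m[fog→φ5] = [315, 2835, 2592, 972]
r3 m[sprk→φ0] = [1, 1, 1, 1]
r3 m[cld→φ1] = [6, 3, 7, 4]
r3 m[cld→φ4] = [9, 3, 6, 9]
r4 m[φ0→fog] = [7, 7, 9, 9]
r4 m[φ0→sprk] = [20736, 10368, 6075, 23328]
r4 m[φ1→fog] = [42, 35, 54, 42]
r4 m[φ1→cld] = [23328, 7776, 8505, 12960]
r4 m[φ2→fog] = [5, 9, 4, 2]
r4 m[φ3→fog] = [1, 9, 8, 9]
r4 m[φ4→cld] = [6, 3, 7, 4]
r4 m[φ5→fog] = [7, 3, 9, 7]
r4 m[fog→φ0] = [1470, 8505, 15552, 5292]
r4 m[fog→φ1] = [245, 1701, 2592, 1134]
r4 m[fog→φ2] = [2058, 6615, 34992, 23814]
r4 m[fog→φ3] = [10290, 6615, 17496, 5292]
r4 m[fog→φ5] = [1470, 19845, 15552, 6804]
r4 m[sprk→φ0] = [1, 1, 1, 1]
r4 m[cld→φ1] = [6, 3, 7, 4]
r4 m[cld→φ4] = [23328, 7776, 8505, 12960]
r5 m[φ0→fog] = [7, 7, 9, 9]
r5 m[φ0→sprk] = [124416, 62208, 42525, 139968]
r5 m[φ1→fog] = [42, 35, 54, 42]
r5 m[φ1→cld] = [23328, 7776, 8505, 12960]
r5 m[φ2→fog] = [5, 9, 4, 2]
r5 m[φ3→fog] = [1, 9, 8, 9]
r5 m[φ4→cld] = [6, 3, 7, 4]
r5 m[φ5→fog] = [7, 3, 9, 7]
r5 m[fog→φ0] = [1470, 8505, 15552, 5292]
r5 m[fog→φ1] = [245, 1701, 2592, 1134]
r5 m[fog→φ2] = [2058, 6615, 34992, 23814]
r5 m[fog→φ3] = [10290, 6615, 17496, 5292]
r5 m[fog→φ5] = [1470, 19845, 15552, 6804]
r5 m[sprk→φ0] = [1, 1, 1, 1]
r5 m[cld→φ1] = [6, 3, 7, 4]
r5 m[cld→φ4] = [23328, 7776, 8505, 12960]
r6 m[φ0→fog] = [7, 7, 9, 9]
r6 m[φ0→sprk] = [124416, 62208, 42525, 139968]
r6 m[φ1→fog] = [42, 35, 54, 42]
r6 m[φ1→cld] = [23328, 7776, 8505, 12960]
r6 m[φ2→fog] = [5, 9, 4, 2]
r6 m[φ3→fog] = [1, 9, 8, 9]
r6 m[φ4→cld] = [6, 3, 7, 4]
r6 m[φ5→fog] = [7, 3, 9, 7]
r6 m[fog→φ0] = [1470, 8505, 15552, 5292]
r6 m[fog→φ1] = [245, 1701, 2592, 1134]
r6 m[fog→φ2] = [2058, 6615, 34992, 23814]
r6 m[fog→φ3] = [10290, 6615, 17496, 5292]
r6 m[fog→φ5] = [1470, 19845, 15552, 6804]
r6 m[sprk→φ0] = [1, 1, 1, 1]
r6 m[cld→φ1] = [6, 3, 7, 4]
r6 m[cld→φ4] = [23328, 7776, 8505, 12960]
fixed point reached at round 6
b[sprk] = ⊗ incoming = [124416, 62208, 42525, 139968]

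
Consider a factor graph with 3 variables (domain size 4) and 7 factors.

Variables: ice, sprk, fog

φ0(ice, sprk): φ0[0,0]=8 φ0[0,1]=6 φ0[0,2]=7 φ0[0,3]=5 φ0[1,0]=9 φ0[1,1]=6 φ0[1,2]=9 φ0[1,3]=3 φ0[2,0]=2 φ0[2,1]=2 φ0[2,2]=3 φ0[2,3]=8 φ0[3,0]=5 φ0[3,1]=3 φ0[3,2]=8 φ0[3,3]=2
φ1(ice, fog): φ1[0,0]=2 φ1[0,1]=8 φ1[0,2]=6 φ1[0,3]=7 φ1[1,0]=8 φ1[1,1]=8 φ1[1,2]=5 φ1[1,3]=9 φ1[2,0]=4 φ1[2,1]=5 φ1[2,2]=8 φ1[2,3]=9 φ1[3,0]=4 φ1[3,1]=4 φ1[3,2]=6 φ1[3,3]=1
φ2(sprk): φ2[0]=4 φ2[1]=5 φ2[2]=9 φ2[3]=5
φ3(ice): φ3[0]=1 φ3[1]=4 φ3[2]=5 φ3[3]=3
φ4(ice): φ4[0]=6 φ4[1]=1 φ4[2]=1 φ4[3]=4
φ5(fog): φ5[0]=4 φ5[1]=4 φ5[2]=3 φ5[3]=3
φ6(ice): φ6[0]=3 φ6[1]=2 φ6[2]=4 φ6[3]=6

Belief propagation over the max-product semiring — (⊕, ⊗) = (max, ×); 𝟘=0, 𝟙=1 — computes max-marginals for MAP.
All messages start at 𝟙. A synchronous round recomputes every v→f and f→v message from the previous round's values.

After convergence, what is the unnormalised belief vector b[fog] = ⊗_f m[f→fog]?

init: all messages = 𝟙 over 4 values
r1 m[φ0→ice] = [8, 9, 8, 8]
r1 m[φ0→sprk] = [9, 6, 9, 8]
r1 m[φ1→ice] = [8, 9, 9, 6]
r1 m[φ1→fog] = [8, 8, 8, 9]
r1 m[φ2→sprk] = [4, 5, 9, 5]
r1 m[φ3→ice] = [1, 4, 5, 3]
r1 m[φ4→ice] = [6, 1, 1, 4]
r1 m[φ5→fog] = [4, 4, 3, 3]
r1 m[φ6→ice] = [3, 2, 4, 6]
r1 m[ice→φ0] = [1, 1, 1, 1]
r1 m[ice→φ1] = [1, 1, 1, 1]
r1 m[ice→φ3] = [1, 1, 1, 1]
r1 m[ice→φ4] = [1, 1, 1, 1]
r1 m[ice→φ6] = [1, 1, 1, 1]
r1 m[sprk→φ0] = [1, 1, 1, 1]
r1 m[sprk→φ2] = [1, 1, 1, 1]
r1 m[fog→φ1] = [1, 1, 1, 1]
r1 m[fog→φ5] = [1, 1, 1, 1]
r2 m[φ0→ice] = [8, 9, 8, 8]
r2 m[φ0→sprk] = [9, 6, 9, 8]
r2 m[φ1→ice] = [8, 9, 9, 6]
r2 m[φ1→fog] = [8, 8, 8, 9]
r2 m[φ2→sprk] = [4, 5, 9, 5]
r2 m[φ3→ice] = [1, 4, 5, 3]
r2 m[φ4→ice] = [6, 1, 1, 4]
r2 m[φ5→fog] = [4, 4, 3, 3]
r2 m[φ6→ice] = [3, 2, 4, 6]
r2 m[ice→φ0] = [144, 72, 180, 432]
r2 m[ice→φ1] = [144, 72, 160, 576]
r2 m[ice→φ3] = [1152, 162, 288, 1152]
r2 m[ice→φ4] = [192, 648, 1440, 864]
r2 m[ice→φ6] = [384, 324, 360, 576]
r2 m[sprk→φ0] = [4, 5, 9, 5]
r2 m[sprk→φ2] = [9, 6, 9, 8]
r2 m[fog→φ1] = [4, 4, 3, 3]
r2 m[fog→φ5] = [8, 8, 8, 9]
r3 m[φ0→ice] = [63, 81, 40, 72]
r3 m[φ0→sprk] = [2160, 1296, 3456, 1440]
r3 m[φ1→ice] = [32, 32, 27, 18]
r3 m[φ1→fog] = [2304, 2304, 3456, 1440]
r3 m[φ2→sprk] = [4, 5, 9, 5]
r3 m[φ3→ice] = [1, 4, 5, 3]
r3 m[φ4→ice] = [6, 1, 1, 4]
r3 m[φ5→fog] = [4, 4, 3, 3]
r3 m[φ6→ice] = [3, 2, 4, 6]
r3 m[ice→φ0] = [144, 72, 180, 432]
r3 m[ice→φ1] = [144, 72, 160, 576]
r3 m[ice→φ3] = [1152, 162, 288, 1152]
r3 m[ice→φ4] = [192, 648, 1440, 864]
r3 m[ice→φ6] = [384, 324, 360, 576]
r3 m[sprk→φ0] = [4, 5, 9, 5]
r3 m[sprk→φ2] = [9, 6, 9, 8]
r3 m[fog→φ1] = [4, 4, 3, 3]
r3 m[fog→φ5] = [8, 8, 8, 9]
r4 m[φ0→ice] = [63, 81, 40, 72]
r4 m[φ0→sprk] = [2160, 1296, 3456, 1440]
r4 m[φ1→ice] = [32, 32, 27, 18]
r4 m[φ1→fog] = [2304, 2304, 3456, 1440]
r4 m[φ2→sprk] = [4, 5, 9, 5]
r4 m[φ3→ice] = [1, 4, 5, 3]
r4 m[φ4→ice] = [6, 1, 1, 4]
r4 m[φ5→fog] = [4, 4, 3, 3]
r4 m[φ6→ice] = [3, 2, 4, 6]
r4 m[ice→φ0] = [576, 256, 540, 1296]
r4 m[ice→φ1] = [1134, 648, 800, 5184]
r4 m[ice→φ3] = [36288, 5184, 4320, 31104]
r4 m[ice→φ4] = [6048, 20736, 21600, 23328]
r4 m[ice→φ6] = [12096, 10368, 5400, 15552]
r4 m[sprk→φ0] = [4, 5, 9, 5]
r4 m[sprk→φ2] = [2160, 1296, 3456, 1440]
r4 m[fog→φ1] = [4, 4, 3, 3]
r4 m[fog→φ5] = [2304, 2304, 3456, 1440]
r5 m[φ0→ice] = [63, 81, 40, 72]
r5 m[φ0→sprk] = [6480, 3888, 10368, 4320]
r5 m[φ1→ice] = [32, 32, 27, 18]
r5 m[φ1→fog] = [20736, 20736, 31104, 7938]
r5 m[φ2→sprk] = [4, 5, 9, 5]
r5 m[φ3→ice] = [1, 4, 5, 3]
r5 m[φ4→ice] = [6, 1, 1, 4]
r5 m[φ5→fog] = [4, 4, 3, 3]
r5 m[φ6→ice] = [3, 2, 4, 6]
r5 m[ice→φ0] = [576, 256, 540, 1296]
r5 m[ice→φ1] = [1134, 648, 800, 5184]
r5 m[ice→φ3] = [36288, 5184, 4320, 31104]
r5 m[ice→φ4] = [6048, 20736, 21600, 23328]
r5 m[ice→φ6] = [12096, 10368, 5400, 15552]
r5 m[sprk→φ0] = [4, 5, 9, 5]
r5 m[sprk→φ2] = [2160, 1296, 3456, 1440]
r5 m[fog→φ1] = [4, 4, 3, 3]
r5 m[fog→φ5] = [2304, 2304, 3456, 1440]
r6 m[φ0→ice] = [63, 81, 40, 72]
r6 m[φ0→sprk] = [6480, 3888, 10368, 4320]
r6 m[φ1→ice] = [32, 32, 27, 18]
r6 m[φ1→fog] = [20736, 20736, 31104, 7938]
r6 m[φ2→sprk] = [4, 5, 9, 5]
r6 m[φ3→ice] = [1, 4, 5, 3]
r6 m[φ4→ice] = [6, 1, 1, 4]
r6 m[φ5→fog] = [4, 4, 3, 3]
r6 m[φ6→ice] = [3, 2, 4, 6]
r6 m[ice→φ0] = [576, 256, 540, 1296]
r6 m[ice→φ1] = [1134, 648, 800, 5184]
r6 m[ice→φ3] = [36288, 5184, 4320, 31104]
r6 m[ice→φ4] = [6048, 20736, 21600, 23328]
r6 m[ice→φ6] = [12096, 10368, 5400, 15552]
r6 m[sprk→φ0] = [4, 5, 9, 5]
r6 m[sprk→φ2] = [6480, 3888, 10368, 4320]
r6 m[fog→φ1] = [4, 4, 3, 3]
r6 m[fog→φ5] = [20736, 20736, 31104, 7938]
r7 m[φ0→ice] = [63, 81, 40, 72]
r7 m[φ0→sprk] = [6480, 3888, 10368, 4320]
r7 m[φ1→ice] = [32, 32, 27, 18]
r7 m[φ1→fog] = [20736, 20736, 31104, 7938]
r7 m[φ2→sprk] = [4, 5, 9, 5]
r7 m[φ3→ice] = [1, 4, 5, 3]
r7 m[φ4→ice] = [6, 1, 1, 4]
r7 m[φ5→fog] = [4, 4, 3, 3]
r7 m[φ6→ice] = [3, 2, 4, 6]
r7 m[ice→φ0] = [576, 256, 540, 1296]
r7 m[ice→φ1] = [1134, 648, 800, 5184]
r7 m[ice→φ3] = [36288, 5184, 4320, 31104]
r7 m[ice→φ4] = [6048, 20736, 21600, 23328]
r7 m[ice→φ6] = [12096, 10368, 5400, 15552]
r7 m[sprk→φ0] = [4, 5, 9, 5]
r7 m[sprk→φ2] = [6480, 3888, 10368, 4320]
r7 m[fog→φ1] = [4, 4, 3, 3]
r7 m[fog→φ5] = [20736, 20736, 31104, 7938]
fixed point reached at round 7
b[fog] = ⊗ incoming = [82944, 82944, 93312, 23814]

b[fog] = [82944, 82944, 93312, 23814]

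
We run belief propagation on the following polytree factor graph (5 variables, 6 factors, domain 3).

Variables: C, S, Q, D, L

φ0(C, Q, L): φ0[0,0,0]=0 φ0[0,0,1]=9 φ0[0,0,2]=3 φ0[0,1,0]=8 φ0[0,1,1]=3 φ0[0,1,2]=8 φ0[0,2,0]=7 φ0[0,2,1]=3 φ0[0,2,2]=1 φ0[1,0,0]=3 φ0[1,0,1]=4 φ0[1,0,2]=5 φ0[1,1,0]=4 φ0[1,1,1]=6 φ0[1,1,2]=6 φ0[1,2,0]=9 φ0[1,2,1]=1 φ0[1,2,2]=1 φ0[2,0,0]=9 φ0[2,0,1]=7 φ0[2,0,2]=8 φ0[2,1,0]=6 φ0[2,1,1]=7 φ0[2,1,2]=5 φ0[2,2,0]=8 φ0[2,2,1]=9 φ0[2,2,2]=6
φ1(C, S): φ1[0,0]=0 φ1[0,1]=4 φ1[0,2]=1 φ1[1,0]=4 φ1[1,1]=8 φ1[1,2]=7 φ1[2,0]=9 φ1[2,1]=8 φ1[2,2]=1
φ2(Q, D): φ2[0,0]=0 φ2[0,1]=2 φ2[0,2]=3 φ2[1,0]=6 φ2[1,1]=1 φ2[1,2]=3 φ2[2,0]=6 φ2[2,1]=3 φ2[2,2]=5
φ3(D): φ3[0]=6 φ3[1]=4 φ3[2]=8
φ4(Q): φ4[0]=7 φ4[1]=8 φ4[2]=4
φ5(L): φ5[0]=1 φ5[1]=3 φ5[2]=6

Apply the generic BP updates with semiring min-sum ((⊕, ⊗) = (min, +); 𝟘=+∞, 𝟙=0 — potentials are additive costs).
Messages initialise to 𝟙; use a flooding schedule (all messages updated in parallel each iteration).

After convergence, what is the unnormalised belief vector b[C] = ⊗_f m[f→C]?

init: all messages = 𝟙 over 3 values
r1 m[φ0→C] = [0, 1, 5]
r1 m[φ0→Q] = [0, 3, 1]
r1 m[φ0→L] = [0, 1, 1]
r1 m[φ1→C] = [0, 4, 1]
r1 m[φ1→S] = [0, 4, 1]
r1 m[φ2→Q] = [0, 1, 3]
r1 m[φ2→D] = [0, 1, 3]
r1 m[φ3→D] = [6, 4, 8]
r1 m[φ4→Q] = [7, 8, 4]
r1 m[φ5→L] = [1, 3, 6]
r1 m[C→φ0] = [0, 0, 0]
r1 m[C→φ1] = [0, 0, 0]
r1 m[S→φ1] = [0, 0, 0]
r1 m[Q→φ0] = [0, 0, 0]
r1 m[Q→φ2] = [0, 0, 0]
r1 m[Q→φ4] = [0, 0, 0]
r1 m[D→φ2] = [0, 0, 0]
r1 m[D→φ3] = [0, 0, 0]
r1 m[L→φ0] = [0, 0, 0]
r1 m[L→φ5] = [0, 0, 0]
r2 m[φ0→C] = [0, 1, 5]
r2 m[φ0→Q] = [0, 3, 1]
r2 m[φ0→L] = [0, 1, 1]
r2 m[φ1→C] = [0, 4, 1]
r2 m[φ1→S] = [0, 4, 1]
r2 m[φ2→Q] = [0, 1, 3]
r2 m[φ2→D] = [0, 1, 3]
r2 m[φ3→D] = [6, 4, 8]
r2 m[φ4→Q] = [7, 8, 4]
r2 m[φ5→L] = [1, 3, 6]
r2 m[C→φ0] = [0, 4, 1]
r2 m[C→φ1] = [0, 1, 5]
r2 m[S→φ1] = [0, 0, 0]
r2 m[Q→φ0] = [7, 9, 7]
r2 m[Q→φ2] = [7, 11, 5]
r2 m[Q→φ4] = [0, 4, 4]
r2 m[D→φ2] = [6, 4, 8]
r2 m[D→φ3] = [0, 1, 3]
r2 m[L→φ0] = [1, 3, 6]
r2 m[L→φ5] = [0, 1, 1]
r3 m[φ0→C] = [8, 11, 16]
r3 m[φ0→Q] = [1, 6, 6]
r3 m[φ0→L] = [7, 10, 8]
r3 m[φ1→C] = [0, 4, 1]
r3 m[φ1→S] = [0, 4, 1]
r3 m[φ2→Q] = [6, 5, 7]
r3 m[φ2→D] = [7, 8, 10]
r3 m[φ3→D] = [6, 4, 8]
r3 m[φ4→Q] = [7, 8, 4]
r3 m[φ5→L] = [1, 3, 6]
r3 m[C→φ0] = [0, 4, 1]
r3 m[C→φ1] = [0, 1, 5]
r3 m[S→φ1] = [0, 0, 0]
r3 m[Q→φ0] = [7, 9, 7]
r3 m[Q→φ2] = [7, 11, 5]
r3 m[Q→φ4] = [0, 4, 4]
r3 m[D→φ2] = [6, 4, 8]
r3 m[D→φ3] = [0, 1, 3]
r3 m[L→φ0] = [1, 3, 6]
r3 m[L→φ5] = [0, 1, 1]
r4 m[φ0→C] = [8, 11, 16]
r4 m[φ0→Q] = [1, 6, 6]
r4 m[φ0→L] = [7, 10, 8]
r4 m[φ1→C] = [0, 4, 1]
r4 m[φ1→S] = [0, 4, 1]
r4 m[φ2→Q] = [6, 5, 7]
r4 m[φ2→D] = [7, 8, 10]
r4 m[φ3→D] = [6, 4, 8]
r4 m[φ4→Q] = [7, 8, 4]
r4 m[φ5→L] = [1, 3, 6]
r4 m[C→φ0] = [0, 4, 1]
r4 m[C→φ1] = [8, 11, 16]
r4 m[S→φ1] = [0, 0, 0]
r4 m[Q→φ0] = [13, 13, 11]
r4 m[Q→φ2] = [8, 14, 10]
r4 m[Q→φ4] = [7, 11, 13]
r4 m[D→φ2] = [6, 4, 8]
r4 m[D→φ3] = [7, 8, 10]
r4 m[L→φ0] = [1, 3, 6]
r4 m[L→φ5] = [7, 10, 8]
r5 m[φ0→C] = [14, 15, 20]
r5 m[φ0→Q] = [1, 6, 6]
r5 m[φ0→L] = [13, 14, 12]
r5 m[φ1→C] = [0, 4, 1]
r5 m[φ1→S] = [8, 12, 9]
r5 m[φ2→Q] = [6, 5, 7]
r5 m[φ2→D] = [8, 10, 11]
r5 m[φ3→D] = [6, 4, 8]
r5 m[φ4→Q] = [7, 8, 4]
r5 m[φ5→L] = [1, 3, 6]
r5 m[C→φ0] = [0, 4, 1]
r5 m[C→φ1] = [8, 11, 16]
r5 m[S→φ1] = [0, 0, 0]
r5 m[Q→φ0] = [13, 13, 11]
r5 m[Q→φ2] = [8, 14, 10]
r5 m[Q→φ4] = [7, 11, 13]
r5 m[D→φ2] = [6, 4, 8]
r5 m[D→φ3] = [7, 8, 10]
r5 m[L→φ0] = [1, 3, 6]
r5 m[L→φ5] = [7, 10, 8]
r6 m[φ0→C] = [14, 15, 20]
r6 m[φ0→Q] = [1, 6, 6]
r6 m[φ0→L] = [13, 14, 12]
r6 m[φ1→C] = [0, 4, 1]
r6 m[φ1→S] = [8, 12, 9]
r6 m[φ2→Q] = [6, 5, 7]
r6 m[φ2→D] = [8, 10, 11]
r6 m[φ3→D] = [6, 4, 8]
r6 m[φ4→Q] = [7, 8, 4]
r6 m[φ5→L] = [1, 3, 6]
r6 m[C→φ0] = [0, 4, 1]
r6 m[C→φ1] = [14, 15, 20]
r6 m[S→φ1] = [0, 0, 0]
r6 m[Q→φ0] = [13, 13, 11]
r6 m[Q→φ2] = [8, 14, 10]
r6 m[Q→φ4] = [7, 11, 13]
r6 m[D→φ2] = [6, 4, 8]
r6 m[D→φ3] = [8, 10, 11]
r6 m[L→φ0] = [1, 3, 6]
r6 m[L→φ5] = [13, 14, 12]
r7 m[φ0→C] = [14, 15, 20]
r7 m[φ0→Q] = [1, 6, 6]
r7 m[φ0→L] = [13, 14, 12]
r7 m[φ1→C] = [0, 4, 1]
r7 m[φ1→S] = [14, 18, 15]
r7 m[φ2→Q] = [6, 5, 7]
r7 m[φ2→D] = [8, 10, 11]
r7 m[φ3→D] = [6, 4, 8]
r7 m[φ4→Q] = [7, 8, 4]
r7 m[φ5→L] = [1, 3, 6]
r7 m[C→φ0] = [0, 4, 1]
r7 m[C→φ1] = [14, 15, 20]
r7 m[S→φ1] = [0, 0, 0]
r7 m[Q→φ0] = [13, 13, 11]
r7 m[Q→φ2] = [8, 14, 10]
r7 m[Q→φ4] = [7, 11, 13]
r7 m[D→φ2] = [6, 4, 8]
r7 m[D→φ3] = [8, 10, 11]
r7 m[L→φ0] = [1, 3, 6]
r7 m[L→φ5] = [13, 14, 12]
r8 m[φ0→C] = [14, 15, 20]
r8 m[φ0→Q] = [1, 6, 6]
r8 m[φ0→L] = [13, 14, 12]
r8 m[φ1→C] = [0, 4, 1]
r8 m[φ1→S] = [14, 18, 15]
r8 m[φ2→Q] = [6, 5, 7]
r8 m[φ2→D] = [8, 10, 11]
r8 m[φ3→D] = [6, 4, 8]
r8 m[φ4→Q] = [7, 8, 4]
r8 m[φ5→L] = [1, 3, 6]
r8 m[C→φ0] = [0, 4, 1]
r8 m[C→φ1] = [14, 15, 20]
r8 m[S→φ1] = [0, 0, 0]
r8 m[Q→φ0] = [13, 13, 11]
r8 m[Q→φ2] = [8, 14, 10]
r8 m[Q→φ4] = [7, 11, 13]
r8 m[D→φ2] = [6, 4, 8]
r8 m[D→φ3] = [8, 10, 11]
r8 m[L→φ0] = [1, 3, 6]
r8 m[L→φ5] = [13, 14, 12]
fixed point reached at round 8
b[C] = ⊗ incoming = [14, 19, 21]

b[C] = [14, 19, 21]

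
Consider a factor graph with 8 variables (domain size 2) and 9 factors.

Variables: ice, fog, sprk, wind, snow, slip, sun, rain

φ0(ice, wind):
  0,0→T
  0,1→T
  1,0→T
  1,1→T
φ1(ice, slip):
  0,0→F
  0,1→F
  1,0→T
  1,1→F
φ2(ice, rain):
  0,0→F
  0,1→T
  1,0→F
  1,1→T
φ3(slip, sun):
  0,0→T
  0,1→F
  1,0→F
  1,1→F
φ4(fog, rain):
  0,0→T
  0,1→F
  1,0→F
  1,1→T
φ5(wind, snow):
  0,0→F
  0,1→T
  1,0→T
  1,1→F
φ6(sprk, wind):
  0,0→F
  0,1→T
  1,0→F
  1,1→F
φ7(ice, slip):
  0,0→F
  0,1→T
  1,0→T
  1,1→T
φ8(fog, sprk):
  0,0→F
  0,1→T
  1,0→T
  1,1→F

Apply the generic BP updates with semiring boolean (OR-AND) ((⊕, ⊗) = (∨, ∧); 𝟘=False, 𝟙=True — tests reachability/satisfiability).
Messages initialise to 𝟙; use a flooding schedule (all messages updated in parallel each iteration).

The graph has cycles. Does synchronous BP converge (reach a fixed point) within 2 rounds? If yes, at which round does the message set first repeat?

init: all messages = 𝟙 over 2 values
r1 m[φ0→ice] = [T, T]
r1 m[φ0→wind] = [T, T]
r1 m[φ1→ice] = [F, T]
r1 m[φ1→slip] = [T, F]
r1 m[φ2→ice] = [T, T]
r1 m[φ2→rain] = [F, T]
r1 m[φ3→slip] = [T, F]
r1 m[φ3→sun] = [T, F]
r1 m[φ4→fog] = [T, T]
r1 m[φ4→rain] = [T, T]
r1 m[φ5→wind] = [T, T]
r1 m[φ5→snow] = [T, T]
r1 m[φ6→sprk] = [T, F]
r1 m[φ6→wind] = [F, T]
r1 m[φ7→ice] = [T, T]
r1 m[φ7→slip] = [T, T]
r1 m[φ8→fog] = [T, T]
r1 m[φ8→sprk] = [T, T]
r1 m[ice→φ0] = [T, T]
r1 m[ice→φ1] = [T, T]
r1 m[ice→φ2] = [T, T]
r1 m[ice→φ7] = [T, T]
r1 m[fog→φ4] = [T, T]
r1 m[fog→φ8] = [T, T]
r1 m[sprk→φ6] = [T, T]
r1 m[sprk→φ8] = [T, T]
r1 m[wind→φ0] = [T, T]
r1 m[wind→φ5] = [T, T]
r1 m[wind→φ6] = [T, T]
r1 m[snow→φ5] = [T, T]
r1 m[slip→φ1] = [T, T]
r1 m[slip→φ3] = [T, T]
r1 m[slip→φ7] = [T, T]
r1 m[sun→φ3] = [T, T]
r1 m[rain→φ2] = [T, T]
r1 m[rain→φ4] = [T, T]
r2 m[φ0→ice] = [T, T]
r2 m[φ0→wind] = [T, T]
r2 m[φ1→ice] = [F, T]
r2 m[φ1→slip] = [T, F]
r2 m[φ2→ice] = [T, T]
r2 m[φ2→rain] = [F, T]
r2 m[φ3→slip] = [T, F]
r2 m[φ3→sun] = [T, F]
r2 m[φ4→fog] = [T, T]
r2 m[φ4→rain] = [T, T]
r2 m[φ5→wind] = [T, T]
r2 m[φ5→snow] = [T, T]
r2 m[φ6→sprk] = [T, F]
r2 m[φ6→wind] = [F, T]
r2 m[φ7→ice] = [T, T]
r2 m[φ7→slip] = [T, T]
r2 m[φ8→fog] = [T, T]
r2 m[φ8→sprk] = [T, T]
r2 m[ice→φ0] = [F, T]
r2 m[ice→φ1] = [T, T]
r2 m[ice→φ2] = [F, T]
r2 m[ice→φ7] = [F, T]
r2 m[fog→φ4] = [T, T]
r2 m[fog→φ8] = [T, T]
r2 m[sprk→φ6] = [T, T]
r2 m[sprk→φ8] = [T, F]
r2 m[wind→φ0] = [F, T]
r2 m[wind→φ5] = [F, T]
r2 m[wind→φ6] = [T, T]
r2 m[snow→φ5] = [T, T]
r2 m[slip→φ1] = [T, F]
r2 m[slip→φ3] = [T, F]
r2 m[slip→φ7] = [T, F]
r2 m[sun→φ3] = [T, T]
r2 m[rain→φ2] = [T, T]
r2 m[rain→φ4] = [F, T]
no fixed point within 2 rounds

NOT CONVERGED within 2 rounds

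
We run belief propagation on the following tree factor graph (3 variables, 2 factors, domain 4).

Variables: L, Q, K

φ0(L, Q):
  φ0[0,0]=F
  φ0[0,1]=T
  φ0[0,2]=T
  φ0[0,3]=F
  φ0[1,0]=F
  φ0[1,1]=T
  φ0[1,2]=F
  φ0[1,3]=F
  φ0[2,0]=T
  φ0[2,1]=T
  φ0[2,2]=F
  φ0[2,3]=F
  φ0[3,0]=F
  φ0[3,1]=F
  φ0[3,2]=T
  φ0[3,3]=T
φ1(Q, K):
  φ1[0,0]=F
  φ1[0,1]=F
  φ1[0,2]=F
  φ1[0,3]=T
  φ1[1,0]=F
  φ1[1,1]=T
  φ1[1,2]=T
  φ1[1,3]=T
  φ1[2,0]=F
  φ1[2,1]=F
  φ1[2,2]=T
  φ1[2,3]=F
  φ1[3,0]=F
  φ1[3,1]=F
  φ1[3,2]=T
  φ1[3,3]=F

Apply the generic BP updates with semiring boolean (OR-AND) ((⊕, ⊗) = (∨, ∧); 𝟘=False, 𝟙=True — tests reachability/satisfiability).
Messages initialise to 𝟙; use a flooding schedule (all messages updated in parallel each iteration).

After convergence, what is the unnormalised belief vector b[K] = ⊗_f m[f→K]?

init: all messages = 𝟙 over 4 values
r1 m[φ0→L] = [T, T, T, T]
r1 m[φ0→Q] = [T, T, T, T]
r1 m[φ1→Q] = [T, T, T, T]
r1 m[φ1→K] = [F, T, T, T]
r1 m[L→φ0] = [T, T, T, T]
r1 m[Q→φ0] = [T, T, T, T]
r1 m[Q→φ1] = [T, T, T, T]
r1 m[K→φ1] = [T, T, T, T]
r2 m[φ0→L] = [T, T, T, T]
r2 m[φ0→Q] = [T, T, T, T]
r2 m[φ1→Q] = [T, T, T, T]
r2 m[φ1→K] = [F, T, T, T]
r2 m[L→φ0] = [T, T, T, T]
r2 m[Q→φ0] = [T, T, T, T]
r2 m[Q→φ1] = [T, T, T, T]
r2 m[K→φ1] = [T, T, T, T]
fixed point reached at round 2
b[K] = ⊗ incoming = [F, T, T, T]

b[K] = [F, T, T, T]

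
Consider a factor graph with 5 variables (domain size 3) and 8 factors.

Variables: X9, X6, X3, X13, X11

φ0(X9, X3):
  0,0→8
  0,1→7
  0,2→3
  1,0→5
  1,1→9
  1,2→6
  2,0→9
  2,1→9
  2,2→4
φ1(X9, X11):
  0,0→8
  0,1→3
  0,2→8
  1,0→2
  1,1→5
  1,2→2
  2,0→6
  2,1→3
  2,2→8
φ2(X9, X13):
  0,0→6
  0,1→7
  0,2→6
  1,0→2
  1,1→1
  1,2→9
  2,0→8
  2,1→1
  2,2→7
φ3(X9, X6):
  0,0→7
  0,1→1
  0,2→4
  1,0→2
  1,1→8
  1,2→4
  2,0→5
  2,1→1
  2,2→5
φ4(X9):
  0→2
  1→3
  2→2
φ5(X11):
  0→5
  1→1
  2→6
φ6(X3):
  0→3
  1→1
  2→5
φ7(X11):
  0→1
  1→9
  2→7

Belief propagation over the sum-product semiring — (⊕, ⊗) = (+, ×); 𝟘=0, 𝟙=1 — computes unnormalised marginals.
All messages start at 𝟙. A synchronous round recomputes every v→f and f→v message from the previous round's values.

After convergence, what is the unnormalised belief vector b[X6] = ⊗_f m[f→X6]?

init: all messages = 𝟙 over 3 values
r1 m[φ0→X9] = [18, 20, 22]
r1 m[φ0→X3] = [22, 25, 13]
r1 m[φ1→X9] = [19, 9, 17]
r1 m[φ1→X11] = [16, 11, 18]
r1 m[φ2→X9] = [19, 12, 16]
r1 m[φ2→X13] = [16, 9, 22]
r1 m[φ3→X9] = [12, 14, 11]
r1 m[φ3→X6] = [14, 10, 13]
r1 m[φ4→X9] = [2, 3, 2]
r1 m[φ5→X11] = [5, 1, 6]
r1 m[φ6→X3] = [3, 1, 5]
r1 m[φ7→X11] = [1, 9, 7]
r1 m[X9→φ0] = [1, 1, 1]
r1 m[X9→φ1] = [1, 1, 1]
r1 m[X9→φ2] = [1, 1, 1]
r1 m[X9→φ3] = [1, 1, 1]
r1 m[X9→φ4] = [1, 1, 1]
r1 m[X6→φ3] = [1, 1, 1]
r1 m[X3→φ0] = [1, 1, 1]
r1 m[X3→φ6] = [1, 1, 1]
r1 m[X13→φ2] = [1, 1, 1]
r1 m[X11→φ1] = [1, 1, 1]
r1 m[X11→φ5] = [1, 1, 1]
r1 m[X11→φ7] = [1, 1, 1]
r2 m[φ0→X9] = [18, 20, 22]
r2 m[φ0→X3] = [22, 25, 13]
r2 m[φ1→X9] = [19, 9, 17]
r2 m[φ1→X11] = [16, 11, 18]
r2 m[φ2→X9] = [19, 12, 16]
r2 m[φ2→X13] = [16, 9, 22]
r2 m[φ3→X9] = [12, 14, 11]
r2 m[φ3→X6] = [14, 10, 13]
r2 m[φ4→X9] = [2, 3, 2]
r2 m[φ5→X11] = [5, 1, 6]
r2 m[φ6→X3] = [3, 1, 5]
r2 m[φ7→X11] = [1, 9, 7]
r2 m[X9→φ0] = [8664, 4536, 5984]
r2 m[X9→φ1] = [8208, 10080, 7744]
r2 m[X9→φ2] = [8208, 7560, 8228]
r2 m[X9→φ3] = [12996, 6480, 11968]
r2 m[X9→φ4] = [77976, 30240, 65824]
r2 m[X6→φ3] = [1, 1, 1]
r2 m[X3→φ0] = [3, 1, 5]
r2 m[X3→φ6] = [22, 25, 13]
r2 m[X13→φ2] = [1, 1, 1]
r2 m[X11→φ1] = [5, 9, 42]
r2 m[X11→φ5] = [16, 99, 126]
r2 m[X11→φ7] = [80, 11, 108]
r3 m[φ0→X9] = [46, 54, 56]
r3 m[φ0→X3] = [145848, 155328, 77144]
r3 m[φ1→X9] = [403, 139, 393]
r3 m[φ1→X11] = [132288, 98256, 147776]
r3 m[φ2→X9] = [19, 12, 16]
r3 m[φ2→X13] = [130192, 73244, 174884]
r3 m[φ3→X9] = [12, 14, 11]
r3 m[φ3→X6] = [163772, 76804, 137744]
r3 m[φ4→X9] = [2, 3, 2]
r3 m[φ5→X11] = [5, 1, 6]
r3 m[φ6→X3] = [3, 1, 5]
r3 m[φ7→X11] = [1, 9, 7]
r3 m[X9→φ0] = [8664, 4536, 5984]
r3 m[X9→φ1] = [8208, 10080, 7744]
r3 m[X9→φ2] = [8208, 7560, 8228]
r3 m[X9→φ3] = [12996, 6480, 11968]
r3 m[X9→φ4] = [77976, 30240, 65824]
r3 m[X6→φ3] = [1, 1, 1]
r3 m[X3→φ0] = [3, 1, 5]
r3 m[X3→φ6] = [22, 25, 13]
r3 m[X13→φ2] = [1, 1, 1]
r3 m[X11→φ1] = [5, 9, 42]
r3 m[X11→φ5] = [16, 99, 126]
r3 m[X11→φ7] = [80, 11, 108]
r4 m[φ0→X9] = [46, 54, 56]
r4 m[φ0→X3] = [145848, 155328, 77144]
r4 m[φ1→X9] = [403, 139, 393]
r4 m[φ1→X11] = [132288, 98256, 147776]
r4 m[φ2→X9] = [19, 12, 16]
r4 m[φ2→X13] = [130192, 73244, 174884]
r4 m[φ3→X9] = [12, 14, 11]
r4 m[φ3→X6] = [163772, 76804, 137744]
r4 m[φ4→X9] = [2, 3, 2]
r4 m[φ5→X11] = [5, 1, 6]
r4 m[φ6→X3] = [3, 1, 5]
r4 m[φ7→X11] = [1, 9, 7]
r4 m[X9→φ0] = [183768, 70056, 138336]
r4 m[X9→φ1] = [20976, 27216, 19712]
r4 m[X9→φ2] = [444912, 315252, 484176]
r4 m[X9→φ3] = [704444, 270216, 704256]
r4 m[X9→φ4] = [4226664, 1261008, 3873408]
r4 m[X6→φ3] = [1, 1, 1]
r4 m[X3→φ0] = [3, 1, 5]
r4 m[X3→φ6] = [145848, 155328, 77144]
r4 m[X13→φ2] = [1, 1, 1]
r4 m[X11→φ1] = [5, 9, 42]
r4 m[X11→φ5] = [132288, 884304, 1034432]
r4 m[X11→φ7] = [661440, 98256, 886656]
r5 m[φ0→X9] = [46, 54, 56]
r5 m[φ0→X3] = [3065448, 3161904, 1524984]
r5 m[φ1→X9] = [403, 139, 393]
r5 m[φ1→X11] = [340512, 258144, 379936]
r5 m[φ2→X9] = [19, 12, 16]
r5 m[φ2→X13] = [7173384, 3913812, 8895972]
r5 m[φ3→X9] = [12, 14, 11]
r5 m[φ3→X6] = [8992820, 3570428, 7419920]
r5 m[φ4→X9] = [2, 3, 2]
r5 m[φ5→X11] = [5, 1, 6]
r5 m[φ6→X3] = [3, 1, 5]
r5 m[φ7→X11] = [1, 9, 7]
r5 m[X9→φ0] = [183768, 70056, 138336]
r5 m[X9→φ1] = [20976, 27216, 19712]
r5 m[X9→φ2] = [444912, 315252, 484176]
r5 m[X9→φ3] = [704444, 270216, 704256]
r5 m[X9→φ4] = [4226664, 1261008, 3873408]
r5 m[X6→φ3] = [1, 1, 1]
r5 m[X3→φ0] = [3, 1, 5]
r5 m[X3→φ6] = [145848, 155328, 77144]
r5 m[X13→φ2] = [1, 1, 1]
r5 m[X11→φ1] = [5, 9, 42]
r5 m[X11→φ5] = [132288, 884304, 1034432]
r5 m[X11→φ7] = [661440, 98256, 886656]
r6 m[φ0→X9] = [46, 54, 56]
r6 m[φ0→X3] = [3065448, 3161904, 1524984]
r6 m[φ1→X9] = [403, 139, 393]
r6 m[φ1→X11] = [340512, 258144, 379936]
r6 m[φ2→X9] = [19, 12, 16]
r6 m[φ2→X13] = [7173384, 3913812, 8895972]
r6 m[φ3→X9] = [12, 14, 11]
r6 m[φ3→X6] = [8992820, 3570428, 7419920]
r6 m[φ4→X9] = [2, 3, 2]
r6 m[φ5→X11] = [5, 1, 6]
r6 m[φ6→X3] = [3, 1, 5]
r6 m[φ7→X11] = [1, 9, 7]
r6 m[X9→φ0] = [183768, 70056, 138336]
r6 m[X9→φ1] = [20976, 27216, 19712]
r6 m[X9→φ2] = [444912, 315252, 484176]
r6 m[X9→φ3] = [704444, 270216, 704256]
r6 m[X9→φ4] = [4226664, 1261008, 3873408]
r6 m[X6→φ3] = [1, 1, 1]
r6 m[X3→φ0] = [3, 1, 5]
r6 m[X3→φ6] = [3065448, 3161904, 1524984]
r6 m[X13→φ2] = [1, 1, 1]
r6 m[X11→φ1] = [5, 9, 42]
r6 m[X11→φ5] = [340512, 2323296, 2659552]
r6 m[X11→φ7] = [1702560, 258144, 2279616]
r7 m[φ0→X9] = [46, 54, 56]
r7 m[φ0→X3] = [3065448, 3161904, 1524984]
r7 m[φ1→X9] = [403, 139, 393]
r7 m[φ1→X11] = [340512, 258144, 379936]
r7 m[φ2→X9] = [19, 12, 16]
r7 m[φ2→X13] = [7173384, 3913812, 8895972]
r7 m[φ3→X9] = [12, 14, 11]
r7 m[φ3→X6] = [8992820, 3570428, 7419920]
r7 m[φ4→X9] = [2, 3, 2]
r7 m[φ5→X11] = [5, 1, 6]
r7 m[φ6→X3] = [3, 1, 5]
r7 m[φ7→X11] = [1, 9, 7]
r7 m[X9→φ0] = [183768, 70056, 138336]
r7 m[X9→φ1] = [20976, 27216, 19712]
r7 m[X9→φ2] = [444912, 315252, 484176]
r7 m[X9→φ3] = [704444, 270216, 704256]
r7 m[X9→φ4] = [4226664, 1261008, 3873408]
r7 m[X6→φ3] = [1, 1, 1]
r7 m[X3→φ0] = [3, 1, 5]
r7 m[X3→φ6] = [3065448, 3161904, 1524984]
r7 m[X13→φ2] = [1, 1, 1]
r7 m[X11→φ1] = [5, 9, 42]
r7 m[X11→φ5] = [340512, 2323296, 2659552]
r7 m[X11→φ7] = [1702560, 258144, 2279616]
fixed point reached at round 7
b[X6] = ⊗ incoming = [8992820, 3570428, 7419920]

b[X6] = [8992820, 3570428, 7419920]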